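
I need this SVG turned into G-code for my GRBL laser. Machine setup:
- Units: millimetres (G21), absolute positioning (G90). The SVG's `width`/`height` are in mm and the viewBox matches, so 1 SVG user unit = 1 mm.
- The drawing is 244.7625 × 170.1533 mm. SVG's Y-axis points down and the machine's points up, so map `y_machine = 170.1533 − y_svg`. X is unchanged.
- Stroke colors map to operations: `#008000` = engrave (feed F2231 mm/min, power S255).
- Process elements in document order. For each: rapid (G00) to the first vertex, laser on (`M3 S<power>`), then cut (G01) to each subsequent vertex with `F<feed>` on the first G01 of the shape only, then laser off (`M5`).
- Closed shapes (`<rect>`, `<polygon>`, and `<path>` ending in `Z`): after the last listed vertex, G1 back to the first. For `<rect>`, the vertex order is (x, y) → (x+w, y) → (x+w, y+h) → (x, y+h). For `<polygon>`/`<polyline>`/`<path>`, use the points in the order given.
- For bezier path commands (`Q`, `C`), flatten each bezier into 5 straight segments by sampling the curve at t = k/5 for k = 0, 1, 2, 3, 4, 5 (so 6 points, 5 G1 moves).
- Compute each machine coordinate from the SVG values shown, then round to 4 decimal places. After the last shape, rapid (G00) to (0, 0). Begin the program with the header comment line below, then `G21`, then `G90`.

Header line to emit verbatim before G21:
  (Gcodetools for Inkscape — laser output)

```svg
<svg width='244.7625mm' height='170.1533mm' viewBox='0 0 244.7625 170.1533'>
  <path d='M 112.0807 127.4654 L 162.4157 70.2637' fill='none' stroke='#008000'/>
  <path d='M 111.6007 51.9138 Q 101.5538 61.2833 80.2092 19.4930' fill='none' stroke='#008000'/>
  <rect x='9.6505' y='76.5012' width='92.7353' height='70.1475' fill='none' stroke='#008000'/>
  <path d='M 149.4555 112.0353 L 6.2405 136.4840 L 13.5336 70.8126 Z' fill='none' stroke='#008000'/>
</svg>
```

(Gcodetools for Inkscape — laser output)
G21
G90
G00 X112.0807 Y42.6879
M3 S255
G01 X162.4157 Y99.8896 F2231
M5
G00 X111.6007 Y118.2395
M3 S255
G01 X107.1300 Y116.5381 F2231
G01 X101.7555 Y118.9295
G01 X95.4772 Y125.4136
G01 X88.2951 Y135.9906
G01 X80.2092 Y150.6603
M5
G00 X9.6505 Y93.6521
M3 S255
G01 X102.3858 Y93.6521 F2231
G01 X102.3858 Y23.5046
G01 X9.6505 Y23.5046
G01 X9.6505 Y93.6521
M5
G00 X149.4555 Y58.1180
M3 S255
G01 X6.2405 Y33.6693 F2231
G01 X13.5336 Y99.3407
G01 X149.4555 Y58.1180
M5
G00 X0.0000 Y0.0000

viewBox `0 0 244.7625 170.1533` with mm width/height → 1 unit = 1 mm. Flip: y_m = 170.1533 − y_svg.

**Shape 1** — `<path>` line segment, stroke `#008000` → engrave (S255, F2231). Machine vertices: (112.0807,42.6879) → (162.4157,99.8896). Open path.

**Shape 2** — `<path>` quadratic bezier, stroke `#008000` → engrave (S255, F2231). Control points (SVG): P0=(111.6007,51.9138), P1=(101.5538,61.2833), P2=(80.2092,19.4930); sampled at t=k/5. Machine vertices: (111.6007,118.2395) → (107.1300,116.5381) → (101.7555,118.9295) → (95.4772,125.4136) → (88.2951,135.9906) → (80.2092,150.6603). Open path.

**Shape 3** — `<rect>` rectangle, stroke `#008000` → engrave (S255, F2231). Machine vertices: (9.6505,93.6521) → (102.3858,93.6521) → (102.3858,23.5046) → (9.6505,23.5046) → (9.6505,93.6521). Closed: final G1 returns to the first vertex.

**Shape 4** — `<path>` closed polygon, stroke `#008000` → engrave (S255, F2231). Machine vertices: (149.4555,58.1180) → (6.2405,33.6693) → (13.5336,99.3407) → (149.4555,58.1180). Closed: final G1 returns to the first vertex.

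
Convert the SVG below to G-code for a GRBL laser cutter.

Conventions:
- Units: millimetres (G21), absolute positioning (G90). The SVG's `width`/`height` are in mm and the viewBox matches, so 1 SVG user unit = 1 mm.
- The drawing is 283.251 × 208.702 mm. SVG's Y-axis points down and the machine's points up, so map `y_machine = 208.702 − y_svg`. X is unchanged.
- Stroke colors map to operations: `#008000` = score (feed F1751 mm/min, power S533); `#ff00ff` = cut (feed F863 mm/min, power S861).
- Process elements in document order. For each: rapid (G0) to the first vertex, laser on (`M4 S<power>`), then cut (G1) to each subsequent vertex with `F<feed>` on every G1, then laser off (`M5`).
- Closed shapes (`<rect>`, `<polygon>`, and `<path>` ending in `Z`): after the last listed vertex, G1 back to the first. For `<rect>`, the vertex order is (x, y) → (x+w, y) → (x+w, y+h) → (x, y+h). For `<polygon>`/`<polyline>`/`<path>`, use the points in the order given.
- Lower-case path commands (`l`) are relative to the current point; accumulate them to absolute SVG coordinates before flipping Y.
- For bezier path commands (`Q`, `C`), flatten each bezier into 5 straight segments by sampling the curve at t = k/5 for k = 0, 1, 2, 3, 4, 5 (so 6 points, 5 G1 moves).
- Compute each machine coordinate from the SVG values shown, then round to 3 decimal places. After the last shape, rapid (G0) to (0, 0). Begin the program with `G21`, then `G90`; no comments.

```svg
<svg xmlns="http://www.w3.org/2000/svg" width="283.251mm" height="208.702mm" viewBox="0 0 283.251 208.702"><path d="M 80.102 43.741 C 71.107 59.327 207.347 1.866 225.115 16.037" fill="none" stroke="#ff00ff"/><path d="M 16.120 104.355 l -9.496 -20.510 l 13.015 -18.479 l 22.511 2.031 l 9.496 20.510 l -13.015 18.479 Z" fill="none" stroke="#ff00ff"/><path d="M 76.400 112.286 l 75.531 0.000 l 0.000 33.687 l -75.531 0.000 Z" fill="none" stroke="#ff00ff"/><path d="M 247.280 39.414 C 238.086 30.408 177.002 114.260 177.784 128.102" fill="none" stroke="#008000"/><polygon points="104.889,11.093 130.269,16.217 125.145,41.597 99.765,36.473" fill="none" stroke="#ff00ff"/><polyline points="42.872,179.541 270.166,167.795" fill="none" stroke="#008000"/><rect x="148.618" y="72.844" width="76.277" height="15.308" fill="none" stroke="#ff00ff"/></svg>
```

G21
G90
G0 X80.102 Y164.961
M4 S861
G1 X90.024 Y163.218 F863
G1 X122.144 Y172.061 F863
G1 X163.804 Y184.546 F863
G1 X202.347 Y193.729 F863
G1 X225.115 Y192.665 F863
M5
G0 X16.120 Y104.347
M4 S861
G1 X6.624 Y124.857 F863
G1 X19.639 Y143.336 F863
G1 X42.150 Y141.305 F863
G1 X51.646 Y120.795 F863
G1 X38.631 Y102.316 F863
G1 X16.120 Y104.347 F863
M5
G0 X76.400 Y96.416
M4 S861
G1 X151.931 Y96.416 F863
G1 X151.931 Y62.729 F863
G1 X76.400 Y62.729 F863
G1 X76.400 Y96.416 F863
M5
G0 X247.280 Y169.288
M4 S533
G1 X236.447 Y164.852 F1751
G1 X218.620 Y145.947 F1751
G1 X199.261 Y120.392 F1751
G1 X183.829 Y96.003 F1751
G1 X177.784 Y80.600 F1751
M5
G0 X104.889 Y197.609
M4 S861
G1 X130.269 Y192.485 F863
G1 X125.145 Y167.105 F863
G1 X99.765 Y172.229 F863
G1 X104.889 Y197.609 F863
M5
G0 X42.872 Y29.161
M4 S533
G1 X270.166 Y40.907 F1751
M5
G0 X148.618 Y135.858
M4 S861
G1 X224.895 Y135.858 F863
G1 X224.895 Y120.550 F863
G1 X148.618 Y120.550 F863
G1 X148.618 Y135.858 F863
M5
G0 X0.000 Y0.000

viewBox `0 0 283.251 208.702` with mm width/height → 1 unit = 1 mm. Flip: y_m = 208.702 − y_svg.

**Shape 1** — `<path>` cubic bezier, stroke `#ff00ff` → cut (S861, F863). Control points (SVG): P0=(80.102,43.741), P1=(71.107,59.327), P2=(207.347,1.866), P3=(225.115,16.037); sampled at t=k/5. Machine vertices: (80.102,164.961) → (90.024,163.218) → (122.144,172.061) → (163.804,184.546) → (202.347,193.729) → (225.115,192.665). Open path.

**Shape 2** — `<path>` regular polygon, stroke `#ff00ff` → cut (S861, F863). Machine vertices: (16.120,104.347) → (6.624,124.857) → (19.639,143.336) → (42.150,141.305) → (51.646,120.795) → (38.631,102.316) → (16.120,104.347). Closed: final G1 returns to the first vertex.

**Shape 3** — `<path>` rectangle, stroke `#ff00ff` → cut (S861, F863). Machine vertices: (76.400,96.416) → (151.931,96.416) → (151.931,62.729) → (76.400,62.729) → (76.400,96.416). Closed: final G1 returns to the first vertex.

**Shape 4** — `<path>` cubic bezier, stroke `#008000` → score (S533, F1751). Control points (SVG): P0=(247.280,39.414), P1=(238.086,30.408), P2=(177.002,114.260), P3=(177.784,128.102); sampled at t=k/5. Machine vertices: (247.280,169.288) → (236.447,164.852) → (218.620,145.947) → (199.261,120.392) → (183.829,96.003) → (177.784,80.600). Open path.

**Shape 5** — `<polygon>` regular polygon, stroke `#ff00ff` → cut (S861, F863). Machine vertices: (104.889,197.609) → (130.269,192.485) → (125.145,167.105) → (99.765,172.229) → (104.889,197.609). Closed: final G1 returns to the first vertex.

**Shape 6** — `<polyline>` line segment, stroke `#008000` → score (S533, F1751). Machine vertices: (42.872,29.161) → (270.166,40.907). Open path.

**Shape 7** — `<rect>` rectangle, stroke `#ff00ff` → cut (S861, F863). Machine vertices: (148.618,135.858) → (224.895,135.858) → (224.895,120.550) → (148.618,120.550) → (148.618,135.858). Closed: final G1 returns to the first vertex.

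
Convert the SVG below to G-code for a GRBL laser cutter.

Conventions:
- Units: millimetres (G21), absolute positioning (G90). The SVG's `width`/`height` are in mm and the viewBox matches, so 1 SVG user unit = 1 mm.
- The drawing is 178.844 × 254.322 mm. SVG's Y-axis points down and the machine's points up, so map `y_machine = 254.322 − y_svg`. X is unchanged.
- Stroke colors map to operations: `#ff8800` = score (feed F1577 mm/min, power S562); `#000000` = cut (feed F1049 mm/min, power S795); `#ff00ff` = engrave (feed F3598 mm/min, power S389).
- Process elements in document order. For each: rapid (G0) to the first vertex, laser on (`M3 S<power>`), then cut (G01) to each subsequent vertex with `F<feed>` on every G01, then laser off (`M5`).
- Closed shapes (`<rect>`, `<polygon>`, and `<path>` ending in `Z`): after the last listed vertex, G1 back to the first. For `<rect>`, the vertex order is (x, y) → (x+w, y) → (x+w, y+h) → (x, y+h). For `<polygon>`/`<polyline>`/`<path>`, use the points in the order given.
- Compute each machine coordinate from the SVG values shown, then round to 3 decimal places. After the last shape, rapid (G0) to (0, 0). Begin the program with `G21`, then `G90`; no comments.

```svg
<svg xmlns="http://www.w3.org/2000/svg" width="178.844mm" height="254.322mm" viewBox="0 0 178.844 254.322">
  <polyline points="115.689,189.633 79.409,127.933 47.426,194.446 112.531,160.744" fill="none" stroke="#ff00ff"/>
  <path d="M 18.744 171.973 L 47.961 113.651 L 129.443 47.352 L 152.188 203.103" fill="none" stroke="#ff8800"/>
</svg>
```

Since the viewBox matches the mm dimensions, user units are millimetres directly. The only transform is the Y-flip y_m = 254.322 − y_svg.

Shape 1 is a open polyline drawn with `<polyline>`. Its stroke #ff00ff means engrave at S389, F3598. After flipping Y the toolpath is (115.689,64.689) → (79.409,126.389) → (47.426,59.876) → (112.531,93.578).

Shape 2 is a open polyline drawn with `<path>`. Its stroke #ff8800 means score at S562, F1577. After flipping Y the toolpath is (18.744,82.349) → (47.961,140.671) → (129.443,206.970) → (152.188,51.219).

G21
G90
G0 X115.689 Y64.689
M3 S389
G01 X79.409 Y126.389 F3598
G01 X47.426 Y59.876 F3598
G01 X112.531 Y93.578 F3598
M5
G0 X18.744 Y82.349
M3 S562
G01 X47.961 Y140.671 F1577
G01 X129.443 Y206.970 F1577
G01 X152.188 Y51.219 F1577
M5
G0 X0.000 Y0.000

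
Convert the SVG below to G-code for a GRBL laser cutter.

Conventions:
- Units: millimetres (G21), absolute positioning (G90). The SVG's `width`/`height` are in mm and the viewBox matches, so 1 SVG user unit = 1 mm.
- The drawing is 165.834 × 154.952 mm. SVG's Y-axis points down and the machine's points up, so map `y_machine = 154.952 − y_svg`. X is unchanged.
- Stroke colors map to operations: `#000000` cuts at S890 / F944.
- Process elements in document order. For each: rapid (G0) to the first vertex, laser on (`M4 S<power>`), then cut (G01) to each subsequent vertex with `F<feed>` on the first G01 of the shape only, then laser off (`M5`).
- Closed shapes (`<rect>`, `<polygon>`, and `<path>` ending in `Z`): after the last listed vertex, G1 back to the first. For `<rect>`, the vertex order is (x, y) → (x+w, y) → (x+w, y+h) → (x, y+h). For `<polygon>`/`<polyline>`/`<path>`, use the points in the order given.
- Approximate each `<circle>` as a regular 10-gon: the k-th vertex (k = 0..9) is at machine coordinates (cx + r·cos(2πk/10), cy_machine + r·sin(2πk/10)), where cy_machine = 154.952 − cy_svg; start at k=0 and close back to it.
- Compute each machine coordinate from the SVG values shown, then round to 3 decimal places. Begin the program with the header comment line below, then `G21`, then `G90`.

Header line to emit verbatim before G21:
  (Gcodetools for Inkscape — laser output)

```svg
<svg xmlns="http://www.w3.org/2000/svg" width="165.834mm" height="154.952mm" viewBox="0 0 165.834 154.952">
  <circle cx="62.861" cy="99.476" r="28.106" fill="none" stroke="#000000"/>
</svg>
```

viewBox `0 0 165.834 154.952` with mm width/height → 1 unit = 1 mm. Flip: y_m = 154.952 − y_svg.

**Shape 1** — `<circle>` circle, stroke `#000000` → cut (S890, F944). Machine vertices: (90.967,55.476) → (85.599,71.996) → (71.546,82.206) → (54.176,82.206) → (40.123,71.996) → (34.755,55.476) → (40.123,38.956) → (54.176,28.746) → (71.546,28.746) → (85.599,38.956) → (90.967,55.476). Closed: final G1 returns to the first vertex.

(Gcodetools for Inkscape — laser output)
G21
G90
G0 X90.967 Y55.476
M4 S890
G01 X85.599 Y71.996 F944
G01 X71.546 Y82.206
G01 X54.176 Y82.206
G01 X40.123 Y71.996
G01 X34.755 Y55.476
G01 X40.123 Y38.956
G01 X54.176 Y28.746
G01 X71.546 Y28.746
G01 X85.599 Y38.956
G01 X90.967 Y55.476
M5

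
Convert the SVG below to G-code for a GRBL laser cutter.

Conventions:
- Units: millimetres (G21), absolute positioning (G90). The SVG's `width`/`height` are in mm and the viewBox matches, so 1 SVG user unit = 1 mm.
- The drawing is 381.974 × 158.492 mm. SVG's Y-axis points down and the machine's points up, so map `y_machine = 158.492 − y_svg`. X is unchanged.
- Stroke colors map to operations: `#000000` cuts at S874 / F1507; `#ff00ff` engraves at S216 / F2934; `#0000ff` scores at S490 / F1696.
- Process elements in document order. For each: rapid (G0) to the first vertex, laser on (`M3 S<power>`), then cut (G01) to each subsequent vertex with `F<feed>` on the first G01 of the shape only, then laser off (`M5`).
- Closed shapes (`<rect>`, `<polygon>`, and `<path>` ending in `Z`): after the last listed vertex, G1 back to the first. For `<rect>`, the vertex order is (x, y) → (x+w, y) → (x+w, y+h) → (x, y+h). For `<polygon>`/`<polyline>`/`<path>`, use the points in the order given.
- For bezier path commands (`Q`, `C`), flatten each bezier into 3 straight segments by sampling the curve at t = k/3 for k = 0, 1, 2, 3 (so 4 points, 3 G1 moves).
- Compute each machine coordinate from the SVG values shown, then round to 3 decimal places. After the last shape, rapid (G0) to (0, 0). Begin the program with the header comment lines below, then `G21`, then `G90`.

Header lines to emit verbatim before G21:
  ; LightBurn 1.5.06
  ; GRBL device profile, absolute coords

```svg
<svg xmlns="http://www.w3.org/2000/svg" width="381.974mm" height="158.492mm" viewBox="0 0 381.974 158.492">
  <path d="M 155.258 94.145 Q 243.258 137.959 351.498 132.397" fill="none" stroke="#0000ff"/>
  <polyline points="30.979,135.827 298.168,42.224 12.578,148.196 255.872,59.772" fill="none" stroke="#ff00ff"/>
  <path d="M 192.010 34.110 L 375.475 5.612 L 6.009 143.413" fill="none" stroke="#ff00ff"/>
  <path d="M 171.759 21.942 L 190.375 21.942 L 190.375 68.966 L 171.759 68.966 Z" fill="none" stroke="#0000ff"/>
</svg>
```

; LightBurn 1.5.06
; GRBL device profile, absolute coords
G21
G90
G0 X155.258 Y64.347
M3 S490
G01 X216.174 Y40.624 F1696
G01 X281.587 Y27.873
G01 X351.498 Y26.095
M5
G0 X30.979 Y22.665
M3 S216
G01 X298.168 Y116.268 F2934
G01 X12.578 Y10.296
G01 X255.872 Y98.720
M5
G0 X192.010 Y124.382
M3 S216
G01 X375.475 Y152.880 F2934
G01 X6.009 Y15.079
M5
G0 X171.759 Y136.550
M3 S490
G01 X190.375 Y136.550 F1696
G01 X190.375 Y89.526
G01 X171.759 Y89.526
G01 X171.759 Y136.550
M5
G0 X0.000 Y0.000

1 u = 1 mm; y_m = 158.492 − y.

[1] `<path>` quadratic bezier, #0000ff→score S490 F1696: (155.258,64.347) → (216.174,40.624) → (281.587,27.873) → (351.498,26.095)

[2] `<polyline>` open polyline, #ff00ff→engrave S216 F2934: (30.979,22.665) → (298.168,116.268) → (12.578,10.296) → (255.872,98.720)

[3] `<path>` open polyline, #ff00ff→engrave S216 F2934: (192.010,124.382) → (375.475,152.880) → (6.009,15.079)

[4] `<path>` rectangle, #0000ff→score S490 F1696: (171.759,136.550) → (190.375,136.550) → (190.375,89.526) → (171.759,89.526) → (171.759,136.550) (closed)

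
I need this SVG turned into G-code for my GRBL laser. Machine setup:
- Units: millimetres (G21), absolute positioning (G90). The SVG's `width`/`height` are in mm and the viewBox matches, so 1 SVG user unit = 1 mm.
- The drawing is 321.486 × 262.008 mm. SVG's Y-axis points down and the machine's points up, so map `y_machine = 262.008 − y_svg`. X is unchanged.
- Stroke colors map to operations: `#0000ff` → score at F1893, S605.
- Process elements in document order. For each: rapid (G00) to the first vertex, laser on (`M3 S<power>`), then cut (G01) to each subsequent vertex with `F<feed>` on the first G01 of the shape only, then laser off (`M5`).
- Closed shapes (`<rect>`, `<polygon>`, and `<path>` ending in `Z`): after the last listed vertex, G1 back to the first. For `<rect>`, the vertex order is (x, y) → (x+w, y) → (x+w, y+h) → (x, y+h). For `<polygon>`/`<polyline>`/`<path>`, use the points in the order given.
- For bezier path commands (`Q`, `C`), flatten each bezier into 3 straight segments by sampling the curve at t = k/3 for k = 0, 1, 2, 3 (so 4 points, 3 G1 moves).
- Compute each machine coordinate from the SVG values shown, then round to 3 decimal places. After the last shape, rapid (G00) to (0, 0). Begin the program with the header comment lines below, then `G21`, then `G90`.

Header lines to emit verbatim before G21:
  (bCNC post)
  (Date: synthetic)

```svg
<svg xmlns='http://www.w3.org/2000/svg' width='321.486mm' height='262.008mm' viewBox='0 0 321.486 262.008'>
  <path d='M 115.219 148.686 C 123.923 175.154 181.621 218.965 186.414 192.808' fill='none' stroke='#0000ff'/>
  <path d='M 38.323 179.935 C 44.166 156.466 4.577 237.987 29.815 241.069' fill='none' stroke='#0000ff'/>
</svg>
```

Since the viewBox matches the mm dimensions, user units are millimetres directly. The only transform is the Y-flip y_m = 262.008 − y_svg.

Shape 1 is a cubic bezier drawn with `<path>`. Its stroke #0000ff means score at S605, F1893. After flipping Y the toolpath is (115.219,113.322) → (136.480,84.307) → (167.760,63.132) → (186.414,69.200).

Shape 2 is a cubic bezier drawn with `<path>`. Its stroke #0000ff means score at S605, F1893. After flipping Y the toolpath is (38.323,82.073) → (33.106,77.339) → (22.102,43.374) → (29.815,20.939).

(bCNC post)
(Date: synthetic)
G21
G90
G00 X115.219 Y113.322
M3 S605
G01 X136.480 Y84.307 F1893
G01 X167.760 Y63.132
G01 X186.414 Y69.200
M5
G00 X38.323 Y82.073
M3 S605
G01 X33.106 Y77.339 F1893
G01 X22.102 Y43.374
G01 X29.815 Y20.939
M5
G00 X0.000 Y0.000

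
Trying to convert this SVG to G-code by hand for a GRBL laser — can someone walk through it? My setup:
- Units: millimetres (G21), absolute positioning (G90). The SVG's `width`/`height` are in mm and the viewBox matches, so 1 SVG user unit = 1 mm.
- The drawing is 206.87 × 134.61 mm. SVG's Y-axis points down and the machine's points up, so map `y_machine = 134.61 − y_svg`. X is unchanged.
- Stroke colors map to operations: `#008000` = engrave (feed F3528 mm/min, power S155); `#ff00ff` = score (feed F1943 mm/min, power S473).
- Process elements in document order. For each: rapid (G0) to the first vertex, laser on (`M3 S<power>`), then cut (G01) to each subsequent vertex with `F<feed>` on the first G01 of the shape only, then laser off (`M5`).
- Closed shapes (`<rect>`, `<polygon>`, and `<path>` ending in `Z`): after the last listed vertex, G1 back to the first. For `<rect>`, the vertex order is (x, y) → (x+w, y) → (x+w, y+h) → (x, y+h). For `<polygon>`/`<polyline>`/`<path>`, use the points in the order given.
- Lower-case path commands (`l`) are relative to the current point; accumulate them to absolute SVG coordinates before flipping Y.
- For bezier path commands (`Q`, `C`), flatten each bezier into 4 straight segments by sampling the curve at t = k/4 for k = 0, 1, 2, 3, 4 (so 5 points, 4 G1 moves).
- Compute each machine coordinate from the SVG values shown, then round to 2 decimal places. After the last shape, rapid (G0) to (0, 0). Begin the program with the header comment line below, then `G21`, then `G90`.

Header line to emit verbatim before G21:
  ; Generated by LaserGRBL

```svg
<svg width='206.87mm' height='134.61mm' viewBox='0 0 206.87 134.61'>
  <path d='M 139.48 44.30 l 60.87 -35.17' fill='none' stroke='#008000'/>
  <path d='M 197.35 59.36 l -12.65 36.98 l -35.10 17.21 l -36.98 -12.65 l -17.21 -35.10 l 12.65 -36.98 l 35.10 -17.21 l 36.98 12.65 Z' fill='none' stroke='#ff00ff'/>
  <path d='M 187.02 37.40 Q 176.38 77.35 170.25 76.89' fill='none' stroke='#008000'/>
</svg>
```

; Generated by LaserGRBL
G21
G90
G0 X139.48 Y90.31
M3 S155
G01 X200.35 Y125.48 F3528
M5
G0 X197.35 Y75.25
M3 S473
G01 X184.70 Y38.27 F1943
G01 X149.60 Y21.06
G01 X112.62 Y33.71
G01 X95.41 Y68.81
G01 X108.06 Y105.79
G01 X143.16 Y123.00
G01 X180.14 Y110.35
G01 X197.35 Y75.25
M5
G0 X187.02 Y97.21
M3 S155
G01 X181.98 Y79.76 F3528
G01 X177.51 Y67.36
G01 X173.60 Y60.02
G01 X170.25 Y57.72
M5
G0 X0.00 Y0.00

Since the viewBox matches the mm dimensions, user units are millimetres directly. The only transform is the Y-flip y_m = 134.61 − y_svg.

Shape 1 is a line segment drawn with `<path>`. Its stroke #008000 means engrave at S155, F3528. After flipping Y the toolpath is (139.48,90.31) → (200.35,125.48).

Shape 2 is a regular polygon drawn with `<path>`. Its stroke #ff00ff means score at S473, F1943. After flipping Y the toolpath is (197.35,75.25) → (184.70,38.27) → (149.60,21.06) → (112.62,33.71) → (95.41,68.81) → (108.06,105.79) → (143.16,123.00) → (180.14,110.35) → (197.35,75.25), returning to the start.

Shape 3 is a quadratic bezier drawn with `<path>`. Its stroke #008000 means engrave at S155, F3528. After flipping Y the toolpath is (187.02,97.21) → (181.98,79.76) → (177.51,67.36) → (173.60,60.02) → (170.25,57.72).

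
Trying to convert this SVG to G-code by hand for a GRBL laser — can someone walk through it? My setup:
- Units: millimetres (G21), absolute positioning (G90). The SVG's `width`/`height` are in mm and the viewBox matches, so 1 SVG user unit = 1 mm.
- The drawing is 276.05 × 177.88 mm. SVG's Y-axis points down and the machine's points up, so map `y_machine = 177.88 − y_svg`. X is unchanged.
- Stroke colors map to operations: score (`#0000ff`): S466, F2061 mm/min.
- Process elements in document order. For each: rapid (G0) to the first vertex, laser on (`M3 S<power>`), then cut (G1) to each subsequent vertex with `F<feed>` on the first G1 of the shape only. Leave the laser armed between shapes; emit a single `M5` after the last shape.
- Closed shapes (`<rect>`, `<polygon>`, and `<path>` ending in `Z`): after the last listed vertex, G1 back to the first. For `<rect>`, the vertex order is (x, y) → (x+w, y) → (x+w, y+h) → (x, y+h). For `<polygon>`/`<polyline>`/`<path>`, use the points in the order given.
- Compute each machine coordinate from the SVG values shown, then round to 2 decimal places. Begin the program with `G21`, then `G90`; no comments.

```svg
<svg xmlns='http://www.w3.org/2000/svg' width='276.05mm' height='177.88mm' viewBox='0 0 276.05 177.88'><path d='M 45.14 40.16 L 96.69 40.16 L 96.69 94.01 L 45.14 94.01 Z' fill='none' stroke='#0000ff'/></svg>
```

G21
G90
G0 X45.14 Y137.72
M3 S466
G1 X96.69 Y137.72 F2061
G1 X96.69 Y83.87
G1 X45.14 Y83.87
G1 X45.14 Y137.72
M5

Since the viewBox matches the mm dimensions, user units are millimetres directly. The only transform is the Y-flip y_m = 177.88 − y_svg.

Shape 1 is a rectangle drawn with `<path>`. Its stroke #0000ff means score at S466, F2061. After flipping Y the toolpath is (45.14,137.72) → (96.69,137.72) → (96.69,83.87) → (45.14,83.87) → (45.14,137.72), returning to the start.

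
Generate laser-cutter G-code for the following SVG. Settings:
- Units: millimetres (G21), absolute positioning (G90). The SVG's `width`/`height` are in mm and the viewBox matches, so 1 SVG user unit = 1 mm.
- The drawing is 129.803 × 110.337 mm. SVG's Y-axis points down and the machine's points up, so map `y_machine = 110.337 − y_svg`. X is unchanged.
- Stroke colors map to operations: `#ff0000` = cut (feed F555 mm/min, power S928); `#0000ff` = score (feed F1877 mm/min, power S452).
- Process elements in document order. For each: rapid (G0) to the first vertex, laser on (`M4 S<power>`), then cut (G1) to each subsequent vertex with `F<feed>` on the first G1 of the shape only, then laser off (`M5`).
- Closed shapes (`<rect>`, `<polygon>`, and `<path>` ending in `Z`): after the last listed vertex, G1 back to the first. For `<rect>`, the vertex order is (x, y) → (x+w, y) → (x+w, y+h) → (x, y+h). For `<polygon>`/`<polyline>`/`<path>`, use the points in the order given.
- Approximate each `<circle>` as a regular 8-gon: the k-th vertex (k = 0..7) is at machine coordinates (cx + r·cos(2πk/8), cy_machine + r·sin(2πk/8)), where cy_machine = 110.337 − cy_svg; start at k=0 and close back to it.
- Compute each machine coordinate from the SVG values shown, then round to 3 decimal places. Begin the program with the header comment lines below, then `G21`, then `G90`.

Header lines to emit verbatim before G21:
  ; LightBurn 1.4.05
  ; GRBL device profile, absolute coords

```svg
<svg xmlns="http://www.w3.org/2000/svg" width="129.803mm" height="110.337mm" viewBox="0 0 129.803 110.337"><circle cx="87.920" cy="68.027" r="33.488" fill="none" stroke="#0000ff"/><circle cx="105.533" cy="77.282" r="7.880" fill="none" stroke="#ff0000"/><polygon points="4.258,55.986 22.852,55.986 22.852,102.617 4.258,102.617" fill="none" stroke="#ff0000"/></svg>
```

; LightBurn 1.4.05
; GRBL device profile, absolute coords
G21
G90
G0 X121.408 Y42.310
M4 S452
G1 X111.600 Y65.990 F1877
G1 X87.920 Y75.798
G1 X64.240 Y65.990
G1 X54.432 Y42.310
G1 X64.240 Y18.630
G1 X87.920 Y8.822
G1 X111.600 Y18.630
G1 X121.408 Y42.310
M5
G0 X113.413 Y33.055
M4 S928
G1 X111.105 Y38.627 F555
G1 X105.533 Y40.935
G1 X99.961 Y38.627
G1 X97.653 Y33.055
G1 X99.961 Y27.483
G1 X105.533 Y25.175
G1 X111.105 Y27.483
G1 X113.413 Y33.055
M5
G0 X4.258 Y54.351
M4 S928
G1 X22.852 Y54.351 F555
G1 X22.852 Y7.720
G1 X4.258 Y7.720
G1 X4.258 Y54.351
M5

viewBox `0 0 129.803 110.337` with mm width/height → 1 unit = 1 mm. Flip: y_m = 110.337 − y_svg.

**Shape 1** — `<circle>` circle, stroke `#0000ff` → score (S452, F1877). Machine vertices: (121.408,42.310) → (111.600,65.990) → (87.920,75.798) → (64.240,65.990) → (54.432,42.310) → (64.240,18.630) → (87.920,8.822) → (111.600,18.630) → (121.408,42.310). Closed: final G1 returns to the first vertex.

**Shape 2** — `<circle>` circle, stroke `#ff0000` → cut (S928, F555). Machine vertices: (113.413,33.055) → (111.105,38.627) → (105.533,40.935) → (99.961,38.627) → (97.653,33.055) → (99.961,27.483) → (105.533,25.175) → (111.105,27.483) → (113.413,33.055). Closed: final G1 returns to the first vertex.

**Shape 3** — `<polygon>` rectangle, stroke `#ff0000` → cut (S928, F555). Machine vertices: (4.258,54.351) → (22.852,54.351) → (22.852,7.720) → (4.258,7.720) → (4.258,54.351). Closed: final G1 returns to the first vertex.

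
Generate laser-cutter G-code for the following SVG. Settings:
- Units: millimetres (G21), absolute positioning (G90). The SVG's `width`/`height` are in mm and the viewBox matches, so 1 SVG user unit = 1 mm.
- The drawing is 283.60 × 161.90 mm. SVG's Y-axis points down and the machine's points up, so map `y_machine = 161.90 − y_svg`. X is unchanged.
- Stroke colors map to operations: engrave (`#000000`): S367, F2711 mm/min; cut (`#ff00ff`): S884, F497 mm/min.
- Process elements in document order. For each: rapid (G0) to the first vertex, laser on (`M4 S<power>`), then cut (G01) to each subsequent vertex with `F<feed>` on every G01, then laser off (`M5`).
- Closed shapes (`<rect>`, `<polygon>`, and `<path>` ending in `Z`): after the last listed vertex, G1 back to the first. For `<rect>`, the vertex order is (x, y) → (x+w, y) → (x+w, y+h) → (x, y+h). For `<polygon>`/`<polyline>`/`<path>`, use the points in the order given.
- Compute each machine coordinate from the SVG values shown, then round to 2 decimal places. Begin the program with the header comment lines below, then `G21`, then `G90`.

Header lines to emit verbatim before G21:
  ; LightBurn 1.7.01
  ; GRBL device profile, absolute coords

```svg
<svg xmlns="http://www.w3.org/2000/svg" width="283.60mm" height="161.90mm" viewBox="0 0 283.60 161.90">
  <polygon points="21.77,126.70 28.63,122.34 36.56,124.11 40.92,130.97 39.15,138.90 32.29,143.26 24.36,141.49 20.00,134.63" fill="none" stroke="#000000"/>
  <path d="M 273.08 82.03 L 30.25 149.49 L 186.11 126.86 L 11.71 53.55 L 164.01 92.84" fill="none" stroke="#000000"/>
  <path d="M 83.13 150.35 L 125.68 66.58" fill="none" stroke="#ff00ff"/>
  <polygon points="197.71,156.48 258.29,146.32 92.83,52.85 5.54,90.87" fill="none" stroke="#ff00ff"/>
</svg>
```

viewBox `0 0 283.60 161.90` with mm width/height → 1 unit = 1 mm. Flip: y_m = 161.90 − y_svg.

**Shape 1** — `<polygon>` regular polygon, stroke `#000000` → engrave (S367, F2711). Machine vertices: (21.77,35.20) → (28.63,39.56) → (36.56,37.79) → (40.92,30.93) → (39.15,23.00) → (32.29,18.64) → (24.36,20.41) → (20.00,27.27) → (21.77,35.20). Closed: final G1 returns to the first vertex.

**Shape 2** — `<path>` open polyline, stroke `#000000` → engrave (S367, F2711). Machine vertices: (273.08,79.87) → (30.25,12.41) → (186.11,35.04) → (11.71,108.35) → (164.01,69.06). Open path.

**Shape 3** — `<path>` line segment, stroke `#ff00ff` → cut (S884, F497). Machine vertices: (83.13,11.55) → (125.68,95.32). Open path.

**Shape 4** — `<polygon>` closed polygon, stroke `#ff00ff` → cut (S884, F497). Machine vertices: (197.71,5.42) → (258.29,15.58) → (92.83,109.05) → (5.54,71.03) → (197.71,5.42). Closed: final G1 returns to the first vertex.

; LightBurn 1.7.01
; GRBL device profile, absolute coords
G21
G90
G0 X21.77 Y35.20
M4 S367
G01 X28.63 Y39.56 F2711
G01 X36.56 Y37.79 F2711
G01 X40.92 Y30.93 F2711
G01 X39.15 Y23.00 F2711
G01 X32.29 Y18.64 F2711
G01 X24.36 Y20.41 F2711
G01 X20.00 Y27.27 F2711
G01 X21.77 Y35.20 F2711
M5
G0 X273.08 Y79.87
M4 S367
G01 X30.25 Y12.41 F2711
G01 X186.11 Y35.04 F2711
G01 X11.71 Y108.35 F2711
G01 X164.01 Y69.06 F2711
M5
G0 X83.13 Y11.55
M4 S884
G01 X125.68 Y95.32 F497
M5
G0 X197.71 Y5.42
M4 S884
G01 X258.29 Y15.58 F497
G01 X92.83 Y109.05 F497
G01 X5.54 Y71.03 F497
G01 X197.71 Y5.42 F497
M5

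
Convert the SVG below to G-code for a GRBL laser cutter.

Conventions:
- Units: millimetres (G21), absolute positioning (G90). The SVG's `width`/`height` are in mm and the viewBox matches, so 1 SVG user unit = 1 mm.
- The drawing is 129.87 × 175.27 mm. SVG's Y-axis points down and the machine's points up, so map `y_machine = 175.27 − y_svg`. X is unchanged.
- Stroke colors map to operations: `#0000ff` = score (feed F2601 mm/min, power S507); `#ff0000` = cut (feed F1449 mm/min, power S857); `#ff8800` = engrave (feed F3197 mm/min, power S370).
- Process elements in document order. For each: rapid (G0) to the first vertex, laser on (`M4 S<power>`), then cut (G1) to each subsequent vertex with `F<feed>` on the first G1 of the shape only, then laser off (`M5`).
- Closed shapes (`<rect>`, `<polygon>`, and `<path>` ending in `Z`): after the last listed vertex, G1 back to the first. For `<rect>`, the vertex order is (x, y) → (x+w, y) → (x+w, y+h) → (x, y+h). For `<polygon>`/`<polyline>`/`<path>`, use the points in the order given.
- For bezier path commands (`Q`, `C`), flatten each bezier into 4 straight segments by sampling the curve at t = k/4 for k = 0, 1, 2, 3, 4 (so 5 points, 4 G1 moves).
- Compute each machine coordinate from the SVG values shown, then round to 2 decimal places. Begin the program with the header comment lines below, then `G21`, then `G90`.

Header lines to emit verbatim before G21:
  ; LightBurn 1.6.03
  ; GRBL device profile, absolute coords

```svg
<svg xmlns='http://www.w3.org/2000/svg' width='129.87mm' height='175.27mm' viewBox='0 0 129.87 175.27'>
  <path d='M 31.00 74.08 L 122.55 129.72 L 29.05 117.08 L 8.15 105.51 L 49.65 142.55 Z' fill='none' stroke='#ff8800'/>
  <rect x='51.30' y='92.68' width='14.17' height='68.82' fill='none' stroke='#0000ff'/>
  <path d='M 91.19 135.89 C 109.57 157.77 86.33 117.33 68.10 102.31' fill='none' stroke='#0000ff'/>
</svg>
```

; LightBurn 1.6.03
; GRBL device profile, absolute coords
G21
G90
G0 X31.00 Y101.19
M4 S370
G1 X122.55 Y45.55 F3197
G1 X29.05 Y58.19
G1 X8.15 Y69.76
G1 X49.65 Y32.72
G1 X31.00 Y101.19
M5
G0 X51.30 Y82.59
M4 S507
G1 X65.47 Y82.59 F2601
G1 X65.47 Y13.77
G1 X51.30 Y13.77
G1 X51.30 Y82.59
M5
G0 X91.19 Y39.38
M4 S507
G1 X97.90 Y33.28 F2601
G1 X93.37 Y42.33
G1 X81.98 Y58.30
G1 X68.10 Y72.96
M5

1 u = 1 mm; y_m = 175.27 − y.

[1] `<path>` closed polygon, #ff8800→engrave S370 F3197: (31.00,101.19) → (122.55,45.55) → (29.05,58.19) → (8.15,69.76) → (49.65,32.72) → (31.00,101.19) (closed)

[2] `<rect>` rectangle, #0000ff→score S507 F2601: (51.30,82.59) → (65.47,82.59) → (65.47,13.77) → (51.30,13.77) → (51.30,82.59) (closed)

[3] `<path>` cubic bezier, #0000ff→score S507 F2601: (91.19,39.38) → (97.90,33.28) → (93.37,42.33) → (81.98,58.30) → (68.10,72.96)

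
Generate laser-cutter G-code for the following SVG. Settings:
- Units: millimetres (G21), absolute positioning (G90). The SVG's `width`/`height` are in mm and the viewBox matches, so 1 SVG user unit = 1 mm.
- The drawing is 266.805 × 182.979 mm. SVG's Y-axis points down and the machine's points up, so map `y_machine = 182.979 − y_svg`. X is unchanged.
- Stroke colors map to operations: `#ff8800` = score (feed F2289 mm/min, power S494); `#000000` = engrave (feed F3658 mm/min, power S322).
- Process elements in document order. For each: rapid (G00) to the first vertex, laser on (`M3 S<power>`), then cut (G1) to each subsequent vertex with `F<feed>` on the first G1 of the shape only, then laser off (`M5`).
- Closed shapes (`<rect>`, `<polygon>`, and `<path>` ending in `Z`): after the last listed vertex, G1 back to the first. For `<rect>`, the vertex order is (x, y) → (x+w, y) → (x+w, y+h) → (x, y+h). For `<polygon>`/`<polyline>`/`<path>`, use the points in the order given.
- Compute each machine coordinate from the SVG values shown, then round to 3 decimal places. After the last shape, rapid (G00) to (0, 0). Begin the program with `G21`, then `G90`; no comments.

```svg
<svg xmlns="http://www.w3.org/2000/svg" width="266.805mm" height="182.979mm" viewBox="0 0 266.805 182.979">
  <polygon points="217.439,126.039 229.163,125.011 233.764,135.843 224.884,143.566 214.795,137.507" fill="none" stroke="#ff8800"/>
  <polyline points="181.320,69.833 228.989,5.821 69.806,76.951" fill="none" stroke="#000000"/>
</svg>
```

Since the viewBox matches the mm dimensions, user units are millimetres directly. The only transform is the Y-flip y_m = 182.979 − y_svg.

Shape 1 is a regular polygon drawn with `<polygon>`. Its stroke #ff8800 means score at S494, F2289. After flipping Y the toolpath is (217.439,56.940) → (229.163,57.968) → (233.764,47.136) → (224.884,39.413) → (214.795,45.472) → (217.439,56.940), returning to the start.

Shape 2 is a open polyline drawn with `<polyline>`. Its stroke #000000 means engrave at S322, F3658. After flipping Y the toolpath is (181.320,113.146) → (228.989,177.158) → (69.806,106.028).

G21
G90
G00 X217.439 Y56.940
M3 S494
G1 X229.163 Y57.968 F2289
G1 X233.764 Y47.136
G1 X224.884 Y39.413
G1 X214.795 Y45.472
G1 X217.439 Y56.940
M5
G00 X181.320 Y113.146
M3 S322
G1 X228.989 Y177.158 F3658
G1 X69.806 Y106.028
M5
G00 X0.000 Y0.000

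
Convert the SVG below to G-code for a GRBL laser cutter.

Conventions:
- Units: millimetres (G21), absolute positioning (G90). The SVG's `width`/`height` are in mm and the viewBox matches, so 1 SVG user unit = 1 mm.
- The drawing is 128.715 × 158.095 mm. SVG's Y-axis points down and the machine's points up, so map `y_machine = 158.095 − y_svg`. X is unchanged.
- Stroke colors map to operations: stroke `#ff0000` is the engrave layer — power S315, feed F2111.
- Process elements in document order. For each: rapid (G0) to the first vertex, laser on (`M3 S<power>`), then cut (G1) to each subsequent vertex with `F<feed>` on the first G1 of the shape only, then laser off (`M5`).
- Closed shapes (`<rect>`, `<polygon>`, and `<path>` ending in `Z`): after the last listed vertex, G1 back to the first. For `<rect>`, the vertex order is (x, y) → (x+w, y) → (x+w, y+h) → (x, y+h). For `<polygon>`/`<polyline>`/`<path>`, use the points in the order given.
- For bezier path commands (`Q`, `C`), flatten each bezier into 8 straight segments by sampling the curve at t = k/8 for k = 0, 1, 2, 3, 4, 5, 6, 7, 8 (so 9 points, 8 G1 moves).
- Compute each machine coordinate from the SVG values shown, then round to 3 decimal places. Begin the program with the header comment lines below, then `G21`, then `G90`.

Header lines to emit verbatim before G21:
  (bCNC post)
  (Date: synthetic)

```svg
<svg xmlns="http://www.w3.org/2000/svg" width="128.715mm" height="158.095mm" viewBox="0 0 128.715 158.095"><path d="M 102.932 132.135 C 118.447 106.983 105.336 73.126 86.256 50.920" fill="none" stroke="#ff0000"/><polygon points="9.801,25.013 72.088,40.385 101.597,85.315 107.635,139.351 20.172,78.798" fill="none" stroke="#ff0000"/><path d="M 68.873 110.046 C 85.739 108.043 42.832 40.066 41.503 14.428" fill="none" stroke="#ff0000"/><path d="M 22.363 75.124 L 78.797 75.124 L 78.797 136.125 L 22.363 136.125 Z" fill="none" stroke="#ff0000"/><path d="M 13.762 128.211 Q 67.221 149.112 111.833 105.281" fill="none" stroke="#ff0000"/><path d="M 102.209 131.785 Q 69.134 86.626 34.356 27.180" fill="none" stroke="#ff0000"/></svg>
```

(bCNC post)
(Date: synthetic)
G21
G90
G0 X102.932 Y25.960
M3 S315
G1 X107.453 Y35.760 F2111
G1 X109.555 Y46.138
G1 X109.505 Y56.855
G1 X107.567 Y67.672
G1 X104.008 Y78.351
G1 X99.093 Y88.654
G1 X93.087 Y98.341
G1 X86.256 Y107.175
M5
G0 X9.801 Y133.082
M3 S315
G1 X72.088 Y117.710 F2111
G1 X101.597 Y72.780
G1 X107.635 Y18.744
G1 X20.172 Y79.297
G1 X9.801 Y133.082
M5
G0 X68.873 Y48.049
M3 S315
G1 X72.594 Y51.681 F2111
G1 X71.899 Y60.229
G1 X67.975 Y72.423
G1 X62.011 Y86.995
G1 X55.194 Y102.674
G1 X48.712 Y118.192
G1 X43.752 Y132.280
G1 X41.503 Y143.667
M5
G0 X22.363 Y82.971
M3 S315
G1 X78.797 Y82.971 F2111
G1 X78.797 Y21.970
G1 X22.363 Y21.970
G1 X22.363 Y82.971
M5
G0 X13.762 Y29.884
M3 S315
G1 X26.989 Y25.670 F2111
G1 X39.939 Y23.479
G1 X52.612 Y23.311
G1 X65.009 Y25.166
G1 X77.130 Y29.044
G1 X88.974 Y34.944
G1 X100.542 Y42.868
G1 X111.833 Y52.814
M5
G0 X102.209 Y26.310
M3 S315
G1 X93.914 Y37.823 F2111
G1 X85.565 Y49.782
G1 X77.163 Y62.188
G1 X68.708 Y75.041
G1 X60.200 Y88.340
G1 X51.639 Y102.085
G1 X43.024 Y116.277
G1 X34.356 Y130.915
M5

1 u = 1 mm; y_m = 158.095 − y.

[1] `<path>` cubic bezier, #ff0000→engrave S315 F2111: (102.932,25.960) → (107.453,35.760) → (109.555,46.138) → (109.505,56.855) → (107.567,67.672) → (104.008,78.351) → (99.093,88.654) → (93.087,98.341) → (86.256,107.175)

[2] `<polygon>` closed polygon, #ff0000→engrave S315 F2111: (9.801,133.082) → (72.088,117.710) → (101.597,72.780) → (107.635,18.744) → (20.172,79.297) → (9.801,133.082) (closed)

[3] `<path>` cubic bezier, #ff0000→engrave S315 F2111: (68.873,48.049) → (72.594,51.681) → (71.899,60.229) → (67.975,72.423) → (62.011,86.995) → (55.194,102.674) → (48.712,118.192) → (43.752,132.280) → (41.503,143.667)

[4] `<path>` rectangle, #ff0000→engrave S315 F2111: (22.363,82.971) → (78.797,82.971) → (78.797,21.970) → (22.363,21.970) → (22.363,82.971) (closed)

[5] `<path>` quadratic bezier, #ff0000→engrave S315 F2111: (13.762,29.884) → (26.989,25.670) → (39.939,23.479) → (52.612,23.311) → (65.009,25.166) → (77.130,29.044) → (88.974,34.944) → (100.542,42.868) → (111.833,52.814)

[6] `<path>` quadratic bezier, #ff0000→engrave S315 F2111: (102.209,26.310) → (93.914,37.823) → (85.565,49.782) → (77.163,62.188) → (68.708,75.041) → (60.200,88.340) → (51.639,102.085) → (43.024,116.277) → (34.356,130.915)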